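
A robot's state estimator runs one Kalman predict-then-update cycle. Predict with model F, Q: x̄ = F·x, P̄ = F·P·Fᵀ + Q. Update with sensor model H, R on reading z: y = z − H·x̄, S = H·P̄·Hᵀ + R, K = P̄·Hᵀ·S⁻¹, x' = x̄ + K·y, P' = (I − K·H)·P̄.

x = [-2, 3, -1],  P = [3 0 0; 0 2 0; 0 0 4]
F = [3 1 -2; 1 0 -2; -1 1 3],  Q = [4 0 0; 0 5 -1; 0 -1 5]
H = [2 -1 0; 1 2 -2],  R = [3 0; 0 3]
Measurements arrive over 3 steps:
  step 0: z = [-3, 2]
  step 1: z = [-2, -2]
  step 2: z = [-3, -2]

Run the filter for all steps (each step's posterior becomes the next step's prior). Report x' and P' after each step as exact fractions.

step 0: x̄ = F·x = [-1, 0, 2]
step 0: P̄ = F·P·Fᵀ + Q = [49 25 -31; 25 24 -28; -31 -28 46]
step 0: y = z − H·x̄ = [-1, 7]
step 0: S = H·P̄·Hᵀ + R = [123 193; 193 780]
step 0: K = P̄·Hᵀ·S⁻¹ = [25867/58691 5714/58691; -243/3089 571/3089; 8027/58691 -15455/58691]
step 0: x' = x̄ + K·y = [-44560/58691, 4240/3089, 1170/58691]
step 0: P' = (I − K·H)·P̄ = [67614/58691 3033/3089 82863/58691; 3033/3089 6795/3089 7455/3089; 82863/58691 7455/3089 206259/58691]
step 1: x̄ = F·x = [-55460/58691, -46900/58691, 6770/3089]
step 1: P̄ = F·P·Fᵀ + Q = [582257/58691 139311/58691 -7521/3089; 139311/58691 854653/58691 -61853/3089; -7521/3089 -61853/3089 135997/3089]
step 1: y = z − H·x̄ = [-53362/58691, 289138/58691]
step 1: S = H·P̄·Hᵀ + R = [2802510/58691 -1905677/58691; -1905677/58691 25043210/58691]
step 1: K = P̄·Hᵀ·S⁻¹ = [474682149/1133942881 88042111/1133942881; -109448953/1133942881 181801253/1133942881; 130750637/1133942881 -336945367/1133942881]
step 1: x' = x̄ + K·y = [-1069365680/1133942881, 89011000/1133942881, 706381690/1133942881]
step 1: P' = (I − K·H)·P̄ = [1237749453/1133942881 1051452459/1133942881 1538264019/1133942881; 1051452459/1133942881 2431251777/1133942881 2684276127/1133942881; 1538264019/1133942881 2684276127/1133942881 3958826187/1133942881]
step 2: x̄ = F·x = [-4531849420/1133942881, -2482129060/1133942881, 3277521750/1133942881]
step 2: P̄ = F·P·Fᵀ + Q = [11054515144/1133942881 2925341160/1133942881 -3326868450/1133942881; 2925341160/1133942881 16589712530/1133942881 -22750429156/1133942881; -3326868450/1133942881 -22750429156/1133942881 49741319048/1133942881]
step 2: y = z − H·x̄ = [3179741137/1133942881, 13783265278/1133942881]
step 2: S = H·P̄·Hᵀ + R = [52508237109/1133942881 -34487755804/1133942881; -34487755804/1133942881 486792741787/1133942881]
step 2: K = P̄·Hᵀ·S⁻¹ = [8951928332232/21492461231207 1674370490348/21492461231207; -2128226341382/21492461231207 3452204248108/21492461231207; 2399469458440/21492461231207 -6378078766658/21492461231207]
step 2: x' = x̄ + K·y = [-40440741167652/21492461231207, -11051371902330/21492461231207, -8676848613274/21492461231207]
step 2: P' = (I − K·H)·P̄ = [23291599515240/21492461231207 19727414033784/21492461231207 28861658055882/21492461231207; 19727414033784/21492461231207 45839507091714/21492461231207 50524907736444/21492461231207; 28861658055882/21492461231207 50524907736444/21492461231207 74522854914372/21492461231207]

step 0: x' = [-44560/58691, 4240/3089, 1170/58691], P' = [67614/58691 3033/3089 82863/58691; 3033/3089 6795/3089 7455/3089; 82863/58691 7455/3089 206259/58691]
step 1: x' = [-1069365680/1133942881, 89011000/1133942881, 706381690/1133942881], P' = [1237749453/1133942881 1051452459/1133942881 1538264019/1133942881; 1051452459/1133942881 2431251777/1133942881 2684276127/1133942881; 1538264019/1133942881 2684276127/1133942881 3958826187/1133942881]
step 2: x' = [-40440741167652/21492461231207, -11051371902330/21492461231207, -8676848613274/21492461231207], P' = [23291599515240/21492461231207 19727414033784/21492461231207 28861658055882/21492461231207; 19727414033784/21492461231207 45839507091714/21492461231207 50524907736444/21492461231207; 28861658055882/21492461231207 50524907736444/21492461231207 74522854914372/21492461231207]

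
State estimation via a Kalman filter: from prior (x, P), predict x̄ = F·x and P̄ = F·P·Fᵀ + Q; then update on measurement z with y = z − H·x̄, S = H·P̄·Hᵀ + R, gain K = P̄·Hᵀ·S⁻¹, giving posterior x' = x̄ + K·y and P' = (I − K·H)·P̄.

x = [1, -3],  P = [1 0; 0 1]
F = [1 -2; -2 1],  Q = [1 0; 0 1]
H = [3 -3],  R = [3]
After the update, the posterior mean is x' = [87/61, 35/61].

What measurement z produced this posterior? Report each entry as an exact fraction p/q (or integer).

z = [2]

x̄ = F·x = [7, -5]
P̄ = F·P·Fᵀ + Q = [6 -4; -4 6]
S = H·P̄·Hᵀ + R = [183]
K = P̄·Hᵀ·S⁻¹ = [10/61; -10/61]
x' − x̄ = [-340/61, 340/61] = K·y
y = (KᵀK)⁻¹·Kᵀ·(x' − x̄) = [-34]
z = y + H·x̄ = [-34] + [36] = [2]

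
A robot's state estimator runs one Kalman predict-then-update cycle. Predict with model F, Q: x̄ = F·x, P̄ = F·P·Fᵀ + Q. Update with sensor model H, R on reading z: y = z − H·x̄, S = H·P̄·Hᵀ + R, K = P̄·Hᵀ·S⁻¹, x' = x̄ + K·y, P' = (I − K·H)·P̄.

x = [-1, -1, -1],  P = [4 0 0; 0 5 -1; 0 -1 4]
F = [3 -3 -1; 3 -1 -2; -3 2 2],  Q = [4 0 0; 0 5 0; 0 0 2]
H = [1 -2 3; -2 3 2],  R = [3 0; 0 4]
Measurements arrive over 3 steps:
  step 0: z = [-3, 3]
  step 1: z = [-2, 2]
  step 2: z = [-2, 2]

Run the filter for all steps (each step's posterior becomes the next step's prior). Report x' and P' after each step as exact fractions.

step 0: x' = [-70661/73505, 647/1205, -23149/73505], P' = [984913/147010 4717/1205 16456/73505; 4717/1205 3086/1205 188/1205; 16456/73505 188/1205 18234/73505]
step 1: x' = [-9712471017/7267161869, 17588762/7267161869, -1355969787/7267161869], P' = [33662858433/7267161869 20016803472/7267161869 1031840211/7267161869; 20016803472/7267161869 13885097892/7267161869 790289880/7267161869; 1031840211/7267161869 790289880/7267161869 1759224385/7267161869]
step 2: x' = [-284121588024998/260130219022783, 32379249111216/260130219022783, -45193579269221/260130219022783], P' = [1195367187643040/260130219022783 710208141589384/260130219022783 37254492336292/260130219022783; 710208141589384/260130219022783 492892570988312/260130219022783 28495407561866/260130219022783; 37254492336292/260130219022783 28495407561866/260130219022783 62960610579475/260130219022783]

step 0: x̄ = F·x = [1, 0, -1]
step 0: P̄ = F·P·Fᵀ + Q = [83 52 -66; 52 58 -56; -66 -56 66]
step 0: y = z − H·x̄ = [-1, 7]
step 0: S = H·P̄·Hᵀ + R = [980 230; 230 354]
step 0: K = P̄·Hᵀ·S⁻¹ = [-22433/147010 -8879/29402; -297/1205 10/241; 16074/73505 1898/14701]
step 0: x' = x̄ + K·y = [-70661/73505, 647/1205, -23149/73505]
step 0: P' = (I − K·H)·P̄ = [984913/147010 4717/1205 16456/73505; 4717/1205 3086/1205 188/1205; 16456/73505 188/1205 18234/73505]
step 1: x̄ = F·x = [-61447/14701, -205152/73505, 244619/73505]
step 1: P̄ = F·P·Fᵀ + Q = [491753/29402 605057/29402 -490255/29402; 605057/29402 6365587/147010 -4326479/147010; -490255/29402 -4326479/147010 3692933/147010]
step 1: y = z − H·x̄ = [-983936/73505, -341242/73505]
step 1: S = H·P̄·Hᵀ + R = [43353749/73505 -5801877/73505; -5801877/73505 13874147/147010]
step 1: K = P̄·Hᵀ·S⁻¹ = [-1091742626/7267161869 -1302906507/7267161869; -1794174224/7267161869 800566623/7267161869; 1576311202/7267161869 956409497/7267161869]
step 1: x' = x̄ + K·y = [-9712471017/7267161869, 17588762/7267161869, -1355969787/7267161869]
step 1: P' = (I − K·H)·P̄ = [33662858433/7267161869 20016803472/7267161869 1031840211/7267161869; 20016803472/7267161869 13885097892/7267161869 790289880/7267161869; 1031840211/7267161869 790289880/7267161869 1759224385/7267161869]
step 2: x̄ = F·x = [-27834209550/7267161869, -2403914749/660651079, 26460651001/7267161869]
step 2: P̄ = F·P·Fᵀ + Q = [97007714304/7267161869 9471208540/660651079 -86578467080/7267161869; 9471208540/660651079 1908279230/60059189 -13634658611/660651079; -86578467080/7267161869 -13634658611/660651079 133815933587/7267161869]
step 2: y = z − H·x̄ = [-118968191669/7267161869, -14726210647/7267161869]
step 2: S = H·P̄·Hᵀ + R = [3110330707926/7267161869 -450839845771/7267161869; -450839845771/7267161869 673132593218/7267161869]
step 2: K = P̄·Hᵀ·S⁻¹ = [-37761872842284/260130219022783 -46400241461336/260130219022783; -63363592567214/260130219022783 28813061227475/260130219022783; 56381836316995/260130219022783 34224614792991/260130219022783]
step 2: x' = x̄ + K·y = [-284121588024998/260130219022783, 32379249111216/260130219022783, -45193579269221/260130219022783]
step 2: P' = (I − K·H)·P̄ = [1195367187643040/260130219022783 710208141589384/260130219022783 37254492336292/260130219022783; 710208141589384/260130219022783 492892570988312/260130219022783 28495407561866/260130219022783; 37254492336292/260130219022783 28495407561866/260130219022783 62960610579475/260130219022783]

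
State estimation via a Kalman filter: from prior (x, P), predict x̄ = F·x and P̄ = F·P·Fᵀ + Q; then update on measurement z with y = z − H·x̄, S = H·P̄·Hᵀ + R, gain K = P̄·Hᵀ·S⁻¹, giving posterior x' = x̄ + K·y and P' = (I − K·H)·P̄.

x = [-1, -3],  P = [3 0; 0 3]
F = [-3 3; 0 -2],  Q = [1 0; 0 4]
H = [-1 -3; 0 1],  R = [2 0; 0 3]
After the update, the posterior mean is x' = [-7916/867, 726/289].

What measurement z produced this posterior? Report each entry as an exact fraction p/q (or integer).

x̄ = F·x = [-6, 6]
P̄ = F·P·Fᵀ + Q = [55 -18; -18 16]
S = H·P̄·Hᵀ + R = [93 -30; -30 19]
K = P̄·Hᵀ·S⁻¹ = [-559/867 -568/289; -30/289 196/289]
x' − x̄ = [-2714/867, -1008/289] = K·y
y = (KᵀK)⁻¹·Kᵀ·(x' − x̄) = [14, -3]
z = y + H·x̄ = [14, -3] + [-12, 6] = [2, 3]

z = [2, 3]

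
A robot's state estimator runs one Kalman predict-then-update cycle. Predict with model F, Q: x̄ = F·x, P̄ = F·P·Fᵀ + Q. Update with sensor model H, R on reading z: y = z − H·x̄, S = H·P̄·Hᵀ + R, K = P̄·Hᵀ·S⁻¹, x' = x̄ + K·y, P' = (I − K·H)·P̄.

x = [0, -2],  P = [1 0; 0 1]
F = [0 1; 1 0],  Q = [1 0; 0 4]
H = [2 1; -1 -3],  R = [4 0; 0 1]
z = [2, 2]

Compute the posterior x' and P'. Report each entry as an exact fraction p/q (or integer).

x' = [2/65, -54/91]
P' = [54/65 -4/13; -4/13 20/91]

x̄ = F·x = [-2, 0]
P̄ = F·P·Fᵀ + Q = [2 0; 0 5]
y = z − H·x̄ = [6, 0]
S = H·P̄·Hᵀ + R = [17 -19; -19 48]
K = P̄·Hᵀ·S⁻¹ = [22/65 6/65; -9/91 -32/91]
x' = x̄ + K·y = [2/65, -54/91]
P' = (I − K·H)·P̄ = [54/65 -4/13; -4/13 20/91]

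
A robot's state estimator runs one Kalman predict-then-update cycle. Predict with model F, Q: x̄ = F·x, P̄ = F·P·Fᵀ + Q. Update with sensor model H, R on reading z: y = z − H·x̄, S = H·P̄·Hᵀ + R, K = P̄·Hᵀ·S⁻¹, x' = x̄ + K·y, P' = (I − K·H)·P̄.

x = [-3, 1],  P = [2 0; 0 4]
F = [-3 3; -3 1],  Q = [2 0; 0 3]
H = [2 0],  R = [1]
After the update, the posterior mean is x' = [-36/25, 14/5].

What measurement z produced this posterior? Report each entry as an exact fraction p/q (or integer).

x̄ = F·x = [12, 10]
P̄ = F·P·Fᵀ + Q = [56 30; 30 25]
S = H·P̄·Hᵀ + R = [225]
K = P̄·Hᵀ·S⁻¹ = [112/225; 4/15]
x' − x̄ = [-336/25, -36/5] = K·y
y = (KᵀK)⁻¹·Kᵀ·(x' − x̄) = [-27]
z = y + H·x̄ = [-27] + [24] = [-3]

z = [-3]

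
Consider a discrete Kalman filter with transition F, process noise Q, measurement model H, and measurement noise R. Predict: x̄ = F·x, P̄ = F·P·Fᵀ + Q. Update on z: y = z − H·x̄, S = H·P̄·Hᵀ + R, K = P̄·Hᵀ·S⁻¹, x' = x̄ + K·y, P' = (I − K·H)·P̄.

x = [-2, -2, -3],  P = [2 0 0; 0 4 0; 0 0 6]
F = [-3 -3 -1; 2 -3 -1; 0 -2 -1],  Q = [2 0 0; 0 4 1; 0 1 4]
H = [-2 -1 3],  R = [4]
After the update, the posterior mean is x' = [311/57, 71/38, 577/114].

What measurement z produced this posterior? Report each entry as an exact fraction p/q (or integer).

z = [3]

x̄ = F·x = [15, 5, 7]
P̄ = F·P·Fᵀ + Q = [62 30 30; 30 54 31; 30 31 26]
S = H·P̄·Hᵀ + R = [114]
K = P̄·Hᵀ·S⁻¹ = [-32/57; -7/38; -13/114]
x' − x̄ = [-544/57, -119/38, -221/114] = K·y
y = (KᵀK)⁻¹·Kᵀ·(x' − x̄) = [17]
z = y + H·x̄ = [17] + [-14] = [3]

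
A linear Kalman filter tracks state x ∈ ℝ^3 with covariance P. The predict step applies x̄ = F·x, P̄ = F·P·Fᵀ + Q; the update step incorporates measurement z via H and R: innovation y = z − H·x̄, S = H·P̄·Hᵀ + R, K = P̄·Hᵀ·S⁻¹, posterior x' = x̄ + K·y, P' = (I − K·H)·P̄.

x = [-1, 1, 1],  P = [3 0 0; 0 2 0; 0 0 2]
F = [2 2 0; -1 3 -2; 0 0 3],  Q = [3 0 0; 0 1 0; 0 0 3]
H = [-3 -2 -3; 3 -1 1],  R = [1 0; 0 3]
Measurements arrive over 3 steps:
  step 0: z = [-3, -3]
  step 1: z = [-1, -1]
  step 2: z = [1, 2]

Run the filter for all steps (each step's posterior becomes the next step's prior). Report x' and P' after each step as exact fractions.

step 0: x̄ = F·x = [0, 2, 3]
step 0: P̄ = F·P·Fᵀ + Q = [23 6 0; 6 30 -12; 0 -12 21]
step 0: y = z − H·x̄ = [10, -4]
step 0: S = H·P̄·Hᵀ + R = [445 -240; -240 249]
step 0: K = P̄·Hᵀ·S⁻¹ = [-1683/17735 573/3547; -5406/17735 -1384/3547; -597/17735 355/3547]
step 0: x' = x̄ + K·y = [-5658/3547, 1818/3547, 8027/3547]
step 0: P' = (I − K·H)·P̄ = [91087/17735 104484/17735 -160182/17735; 104484/17735 138918/17735 -195294/17735; -160182/17735 -195294/17735 290577/17735]
step 1: x̄ = F·x = [-7680/3547, -4942/3547, 24081/3547]
step 1: P̄ = F·P·Fᵀ + Q = [1809097/17735 2491174/17735 -2132856/17735; 2491174/17735 3597288/17735 -3020562/17735; -2132856/17735 -3020562/17735 2668398/17735]
step 1: y = z − H·x̄ = [35772/3547, -9530/3547]
step 1: S = H·P̄·Hᵀ + R = [9960278/17735 -1992303/17735; -1992303/17735 897708/17735]
step 1: K = P̄·Hᵀ·S⁻¹ = [-37598557/93452683 531947/280358049; -62553576/93452683 -49749844/93452683; 48249792/93452683 33210614/93452683]
step 1: x' = x̄ + K·y = [-1746023686/280358049, -627401654/93452683, 1031837741/93452683]
step 1: P' = (I − K·H)·P̄ = [3063781687/280358049 1232713218/93452683 -1830536522/93452683; 1232713218/93452683 1581316296/93452683 -2266072890/93452683; -1830536522/93452683 -2266072890/93452683 3325168518/93452683]
step 2: x̄ = F·x = [-7256457296/280358049, -10091617646/280358049, 3095513223/93452683]
step 2: P̄ = F·P·Fᵀ + Q = [61657113679/280358049 86288001514/280358049 -24579656472/93452683; 86288001514/280358049 123365049796/280358049 -34854057552/93452683; -24579656472/93452683 -34854057552/93452683 30206874711/93452683]
step 2: y = z − H·x̄ = [-13812630124/280358049, 2951930671/280358049]
step 2: S = H·P̄·Hᵀ + R = [317648694349/280358049 -58604340124/280358049; -58604340124/280358049 18703290919/280358049]
step 2: K = P̄·Hᵀ·S⁻¹ = [-776135699439/1788147169679 -47088809657/1788147169679; -6335732895906/8940735848395 -5063485849126/8940735848395; 5130489575307/8940735848395 3630636061077/8940735848395]
step 2: x' = x̄ + K·y = [-8539584090355/1788147169679, -62992347976028/8940735848395, 81611101564446/8940735848395]
step 2: P' = (I − K·H)·P̄ = [20030371426973/1788147169679 24276432709638/1788147169679 -35955948000252/1788147169679; 24276432709638/1788147169679 156040017365436/8940735848395 -223296930826512/8940735848395; -35955948000252/1788147169679 -223296930826512/8940735848395 326934197360499/8940735848395]

step 0: x' = [-5658/3547, 1818/3547, 8027/3547], P' = [91087/17735 104484/17735 -160182/17735; 104484/17735 138918/17735 -195294/17735; -160182/17735 -195294/17735 290577/17735]
step 1: x' = [-1746023686/280358049, -627401654/93452683, 1031837741/93452683], P' = [3063781687/280358049 1232713218/93452683 -1830536522/93452683; 1232713218/93452683 1581316296/93452683 -2266072890/93452683; -1830536522/93452683 -2266072890/93452683 3325168518/93452683]
step 2: x' = [-8539584090355/1788147169679, -62992347976028/8940735848395, 81611101564446/8940735848395], P' = [20030371426973/1788147169679 24276432709638/1788147169679 -35955948000252/1788147169679; 24276432709638/1788147169679 156040017365436/8940735848395 -223296930826512/8940735848395; -35955948000252/1788147169679 -223296930826512/8940735848395 326934197360499/8940735848395]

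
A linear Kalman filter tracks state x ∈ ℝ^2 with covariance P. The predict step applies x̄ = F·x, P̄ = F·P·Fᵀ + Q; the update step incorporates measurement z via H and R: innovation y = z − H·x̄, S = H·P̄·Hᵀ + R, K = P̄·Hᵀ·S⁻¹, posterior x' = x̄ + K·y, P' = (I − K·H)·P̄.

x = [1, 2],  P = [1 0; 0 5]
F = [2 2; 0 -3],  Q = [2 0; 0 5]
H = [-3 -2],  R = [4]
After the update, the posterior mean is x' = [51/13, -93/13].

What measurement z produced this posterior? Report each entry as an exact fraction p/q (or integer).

x̄ = F·x = [6, -6]
P̄ = F·P·Fᵀ + Q = [26 -30; -30 50]
S = H·P̄·Hᵀ + R = [78]
K = P̄·Hᵀ·S⁻¹ = [-3/13; -5/39]
x' − x̄ = [-27/13, -15/13] = K·y
y = (KᵀK)⁻¹·Kᵀ·(x' − x̄) = [9]
z = y + H·x̄ = [9] + [-6] = [3]

z = [3]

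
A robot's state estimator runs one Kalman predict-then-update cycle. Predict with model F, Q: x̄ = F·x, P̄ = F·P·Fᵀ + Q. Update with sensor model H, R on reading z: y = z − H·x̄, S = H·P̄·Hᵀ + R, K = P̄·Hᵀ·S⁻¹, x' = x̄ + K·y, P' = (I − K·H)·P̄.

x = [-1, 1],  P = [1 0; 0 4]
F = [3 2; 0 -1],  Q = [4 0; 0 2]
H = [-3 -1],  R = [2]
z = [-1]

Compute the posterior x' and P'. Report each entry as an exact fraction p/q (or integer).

x̄ = F·x = [-1, -1]
P̄ = F·P·Fᵀ + Q = [29 -8; -8 6]
y = z − H·x̄ = [-5]
S = H·P̄·Hᵀ + R = [221]
K = P̄·Hᵀ·S⁻¹ = [-79/221; 18/221]
x' = x̄ + K·y = [174/221, -311/221]
P' = (I − K·H)·P̄ = [168/221 -346/221; -346/221 1002/221]

x' = [174/221, -311/221]
P' = [168/221 -346/221; -346/221 1002/221]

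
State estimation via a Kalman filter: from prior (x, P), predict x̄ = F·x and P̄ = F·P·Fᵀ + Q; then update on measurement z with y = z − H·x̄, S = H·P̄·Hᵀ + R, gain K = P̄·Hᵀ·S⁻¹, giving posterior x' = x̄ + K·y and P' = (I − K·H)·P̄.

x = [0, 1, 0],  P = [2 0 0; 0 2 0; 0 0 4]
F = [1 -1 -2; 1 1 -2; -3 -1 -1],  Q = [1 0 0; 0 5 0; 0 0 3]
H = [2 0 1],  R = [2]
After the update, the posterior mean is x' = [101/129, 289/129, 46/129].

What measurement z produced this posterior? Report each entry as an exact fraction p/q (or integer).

z = [2]

x̄ = F·x = [-1, 1, -1]
P̄ = F·P·Fᵀ + Q = [21 16 4; 16 25 0; 4 0 27]
S = H·P̄·Hᵀ + R = [129]
K = P̄·Hᵀ·S⁻¹ = [46/129; 32/129; 35/129]
x' − x̄ = [230/129, 160/129, 175/129] = K·y
y = (KᵀK)⁻¹·Kᵀ·(x' − x̄) = [5]
z = y + H·x̄ = [5] + [-3] = [2]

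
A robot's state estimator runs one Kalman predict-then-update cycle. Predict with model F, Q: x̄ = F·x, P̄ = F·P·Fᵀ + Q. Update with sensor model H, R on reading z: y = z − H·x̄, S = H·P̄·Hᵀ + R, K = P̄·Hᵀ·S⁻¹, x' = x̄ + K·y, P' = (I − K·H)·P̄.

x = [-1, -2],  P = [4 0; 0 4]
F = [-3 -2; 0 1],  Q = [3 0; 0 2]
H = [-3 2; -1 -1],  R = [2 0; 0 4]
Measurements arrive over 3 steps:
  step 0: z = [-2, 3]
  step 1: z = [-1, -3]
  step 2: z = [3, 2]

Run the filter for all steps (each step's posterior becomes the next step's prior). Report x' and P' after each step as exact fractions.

step 0: x̄ = F·x = [7, -2]
step 0: P̄ = F·P·Fᵀ + Q = [55 -8; -8 6]
step 0: y = z − H·x̄ = [23, 8]
step 0: S = H·P̄·Hᵀ + R = [617 145; 145 49]
step 0: K = P̄·Hᵀ·S⁻¹ = [-1027/4604 -1377/4604; 737/4604 -1993/4604]
step 0: x' = x̄ + K·y = [-2409/4604, -8201/4604]
step 0: P' = (I − K·H)·P̄ = [1307/2302 1447/2302; 1447/2302 2539/2302]
step 1: x̄ = F·x = [23629/4604, -8201/4604]
step 1: P̄ = F·P·Fᵀ + Q = [46189/2302 -9419/2302; -9419/2302 7143/2302]
step 1: y = z − H·x̄ = [82685/4604, 404/1151]
step 1: S = H·P̄·Hᵀ + R = [561905/2302 57431/1151; 57431/1151 21851/1151]
step 1: K = P̄·Hᵀ·S⁻¹ = [-1153535/4936183 -1121370/4936183; 694087/4936183 -1567193/4936183]
step 1: x' = x̄ + K·y = [603354/705169, 446083/705169]
step 1: P' = (I − K·H)·P̄ = [2255606/4936183 2229874/4936183; 2229874/4936183 4038898/4936183]
step 2: x̄ = F·x = [-2702228/705169, 446083/705169]
step 2: P̄ = F·P·Fᵀ + Q = [78023083/4936183 -14767418/4936183; -14767418/4936183 13911264/4936183]
step 2: y = z − H·x̄ = [-6883343/705169, -845807/705169]
step 2: S = H·P̄·Hᵀ + R = [944934185/4936183 191479303/4936183; 191479303/4936183 82144243/4936183]
step 2: K = P̄·Hᵀ·S⁻¹ = [-966476260/4148608331 -941791845/4148608331; 583517654/4148608331 -1316948116/4148608331]
step 2: x' = x̄ + K·y = [-5333932517/4148608331, -1491904173/4148608331]
step 2: P' = (I − K·H)·P̄ = [1893457456/4148608331 1873709924/4148608331; 1873709924/4148608331 3394082540/4148608331]

step 0: x' = [-2409/4604, -8201/4604], P' = [1307/2302 1447/2302; 1447/2302 2539/2302]
step 1: x' = [603354/705169, 446083/705169], P' = [2255606/4936183 2229874/4936183; 2229874/4936183 4038898/4936183]
step 2: x' = [-5333932517/4148608331, -1491904173/4148608331], P' = [1893457456/4148608331 1873709924/4148608331; 1873709924/4148608331 3394082540/4148608331]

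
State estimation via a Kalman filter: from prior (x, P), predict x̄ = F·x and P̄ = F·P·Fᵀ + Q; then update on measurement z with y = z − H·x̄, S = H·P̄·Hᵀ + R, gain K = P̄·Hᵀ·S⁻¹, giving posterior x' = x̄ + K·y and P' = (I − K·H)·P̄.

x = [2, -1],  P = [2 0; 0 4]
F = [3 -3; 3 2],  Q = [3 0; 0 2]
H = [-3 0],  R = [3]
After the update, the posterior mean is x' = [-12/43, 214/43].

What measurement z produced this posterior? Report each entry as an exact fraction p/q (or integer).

z = [1]

x̄ = F·x = [9, 4]
P̄ = F·P·Fᵀ + Q = [57 -6; -6 36]
S = H·P̄·Hᵀ + R = [516]
K = P̄·Hᵀ·S⁻¹ = [-57/172; 3/86]
x' − x̄ = [-399/43, 42/43] = K·y
y = (KᵀK)⁻¹·Kᵀ·(x' − x̄) = [28]
z = y + H·x̄ = [28] + [-27] = [1]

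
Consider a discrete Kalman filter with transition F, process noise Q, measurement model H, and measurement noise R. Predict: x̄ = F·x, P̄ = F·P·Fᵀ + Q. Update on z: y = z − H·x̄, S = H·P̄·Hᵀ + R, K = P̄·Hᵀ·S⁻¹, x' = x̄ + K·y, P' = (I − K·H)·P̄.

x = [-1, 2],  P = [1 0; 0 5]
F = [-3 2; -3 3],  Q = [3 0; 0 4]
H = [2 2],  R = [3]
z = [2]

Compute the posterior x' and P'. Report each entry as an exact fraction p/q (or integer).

x' = [31/45, 17/45]
P' = [1436/675 -1223/675; -1223/675 1514/675]

x̄ = F·x = [7, 9]
P̄ = F·P·Fᵀ + Q = [32 39; 39 58]
y = z − H·x̄ = [-30]
S = H·P̄·Hᵀ + R = [675]
K = P̄·Hᵀ·S⁻¹ = [142/675; 194/675]
x' = x̄ + K·y = [31/45, 17/45]
P' = (I − K·H)·P̄ = [1436/675 -1223/675; -1223/675 1514/675]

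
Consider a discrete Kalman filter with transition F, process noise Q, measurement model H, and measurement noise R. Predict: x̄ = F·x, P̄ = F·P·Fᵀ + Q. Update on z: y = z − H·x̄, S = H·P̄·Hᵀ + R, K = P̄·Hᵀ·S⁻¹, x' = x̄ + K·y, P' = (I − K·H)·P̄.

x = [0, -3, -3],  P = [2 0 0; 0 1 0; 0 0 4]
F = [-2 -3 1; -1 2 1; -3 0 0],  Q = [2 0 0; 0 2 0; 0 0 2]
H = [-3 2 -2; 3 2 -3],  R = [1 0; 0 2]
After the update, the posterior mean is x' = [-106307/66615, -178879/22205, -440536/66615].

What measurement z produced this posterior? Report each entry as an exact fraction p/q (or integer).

z = [2, -1]

x̄ = F·x = [6, -9, 0]
P̄ = F·P·Fᵀ + Q = [23 2 12; 2 12 6; 12 6 20]
S = H·P̄·Hᵀ + R = [408 -63; -63 173]
K = P̄·Hᵀ·S⁻¹ = [-13066/66615 3163/22205; 598/22205 1758/22205; -11828/66615 -2976/22205]
x' − x̄ = [-505997/66615, 20966/22205, -440536/66615] = K·y
y = (KᵀK)⁻¹·Kᵀ·(x' − x̄) = [38, -1]
z = y + H·x̄ = [38, -1] + [-36, 0] = [2, -1]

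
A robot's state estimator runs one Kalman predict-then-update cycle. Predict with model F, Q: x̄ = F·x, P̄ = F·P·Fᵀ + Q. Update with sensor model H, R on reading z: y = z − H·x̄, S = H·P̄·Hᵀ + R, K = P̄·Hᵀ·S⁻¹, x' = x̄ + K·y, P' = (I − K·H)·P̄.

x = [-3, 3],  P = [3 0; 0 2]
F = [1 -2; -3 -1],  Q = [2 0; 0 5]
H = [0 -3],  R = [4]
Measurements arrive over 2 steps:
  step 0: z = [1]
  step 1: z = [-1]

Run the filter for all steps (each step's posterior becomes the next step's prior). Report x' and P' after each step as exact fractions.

step 0: x' = [-501/62, -39/155], P' = [761/62 -2/31; -2/31 68/155]
step 1: x' = [-6891/323539, 137805/323539], P' = [1599687/323539 -44972/323539; -44972/323539 143244/323539]

step 0: x̄ = F·x = [-9, 6]
step 0: P̄ = F·P·Fᵀ + Q = [13 -5; -5 34]
step 0: y = z − H·x̄ = [19]
step 0: S = H·P̄·Hᵀ + R = [310]
step 0: K = P̄·Hᵀ·S⁻¹ = [3/62; -51/155]
step 0: x' = x̄ + K·y = [-501/62, -39/155]
step 0: P' = (I − K·H)·P̄ = [761/62 -2/31; -2/31 68/155]
step 1: x̄ = F·x = [-2349/310, 7593/310]
step 1: P̄ = F·P·Fᵀ + Q = [5049/310 -11243/310; -11243/310 35811/310]
step 1: y = z − H·x̄ = [22469/310]
step 1: S = H·P̄·Hᵀ + R = [323539/310]
step 1: K = P̄·Hᵀ·S⁻¹ = [33729/323539; -107433/323539]
step 1: x' = x̄ + K·y = [-6891/323539, 137805/323539]
step 1: P' = (I − K·H)·P̄ = [1599687/323539 -44972/323539; -44972/323539 143244/323539]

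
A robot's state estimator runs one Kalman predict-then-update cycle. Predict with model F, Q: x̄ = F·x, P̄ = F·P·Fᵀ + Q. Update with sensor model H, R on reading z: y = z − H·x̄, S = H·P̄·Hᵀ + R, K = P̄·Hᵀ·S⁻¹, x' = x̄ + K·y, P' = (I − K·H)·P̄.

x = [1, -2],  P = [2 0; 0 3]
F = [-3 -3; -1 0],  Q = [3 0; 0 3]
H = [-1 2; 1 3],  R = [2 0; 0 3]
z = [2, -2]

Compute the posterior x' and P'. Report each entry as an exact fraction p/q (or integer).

x̄ = F·x = [3, -1]
P̄ = F·P·Fᵀ + Q = [48 6; 6 5]
y = z − H·x̄ = [7, -2]
S = H·P̄·Hᵀ + R = [46 -24; -24 132]
K = P̄·Hᵀ·S⁻¹ = [-132/229 181/458; 43/229 177/916]
x' = x̄ + K·y = [-418/229, -33/458]
P' = (I − K·H)·P̄ = [267/229 3/458; 3/458 175/916]

x' = [-418/229, -33/458]
P' = [267/229 3/458; 3/458 175/916]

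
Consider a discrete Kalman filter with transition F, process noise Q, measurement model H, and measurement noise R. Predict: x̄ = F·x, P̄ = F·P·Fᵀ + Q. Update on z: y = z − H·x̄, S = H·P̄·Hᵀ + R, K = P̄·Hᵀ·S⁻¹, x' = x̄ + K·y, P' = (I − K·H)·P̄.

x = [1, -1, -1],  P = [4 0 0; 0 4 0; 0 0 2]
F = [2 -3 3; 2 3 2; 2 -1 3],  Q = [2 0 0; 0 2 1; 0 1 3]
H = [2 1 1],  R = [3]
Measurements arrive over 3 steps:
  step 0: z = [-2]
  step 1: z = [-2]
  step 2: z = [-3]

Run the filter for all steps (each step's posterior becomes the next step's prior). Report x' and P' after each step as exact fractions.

step 0: x̄ = F·x = [2, -3, 0]
step 0: P̄ = F·P·Fᵀ + Q = [72 -8 46; -8 62 17; 46 17 41]
step 0: y = z − H·x̄ = [-3]
step 0: S = H·P̄·Hᵀ + R = [580]
step 0: K = P̄·Hᵀ·S⁻¹ = [91/290; 63/580; 15/58]
step 0: x' = x̄ + K·y = [307/290, -1929/580, -45/58]
step 0: P' = (I − K·H)·P̄ = [2159/145 -8053/290 -31/29; -8053/290 31991/580 41/58; -31/29 41/58 64/29]
step 1: x̄ = F·x = [1133/116, -5459/580, 1807/580]
step 1: P̄ = F·P·Fᵀ + Q = [102719/116 -50133/116 51705/116; -50133/116 135431/580 -120923/580; 51705/116 -120923/580 134319/580]
step 1: y = z − H·x̄ = [-4419/290]
step 1: S = H·P̄·Hᵀ + R = [528866/145]
step 1: K = P̄·Hᵀ·S⁻¹ = [517525/1057732; -243411/1057732; 265223/1057732]
step 1: x' = x̄ + K·y = [4890227/2115464, -12492733/2115464, -1492135/2115464]
step 1: P' = (I − K·H)·P̄ = [26143501/2115464 -45495987/2115464 -3685865/2115464; -45495987/2115464 85351285/2115464 4180223/2115464; -3685865/2115464 4180223/2115464 4782845/2115464]
step 2: x̄ = F·x = [5347781/264433, -2360155/162728, 8898391/1057732]
step 2: P̄ = F·P·Fᵀ + Q = [168311194/264433 -6338543/20341 84156038/264433; -6338543/20341 28524753/162728 -11932629/81364; 84156038/264433 -11932629/81364 87997379/528866]
step 2: y = z − H·x̄ = [-79025655/2115464]
step 2: S = H·P̄·Hᵀ + R = [5550778525/2115464]
step 2: K = P̄·Hᵀ·S⁻¹ = [2707018936/5550778525; -1257843509/5550778525; 277647554/1110155705]
step 2: x' = x̄ + K·y = [2226541216/1110155705, -6703698364/1110155705, -206487158/222031141]
step 2: P' = (I − K·H)·P̄ = [69069371786/5550778525 -120122125684/5550778525 -1979112216/1110155705; -120122125684/5550778525 225094508746/5550778525 2275242419/1110155705; -1979112216/1110155705 2275242419/1110155705 503184935/222031141]

step 0: x' = [307/290, -1929/580, -45/58], P' = [2159/145 -8053/290 -31/29; -8053/290 31991/580 41/58; -31/29 41/58 64/29]
step 1: x' = [4890227/2115464, -12492733/2115464, -1492135/2115464], P' = [26143501/2115464 -45495987/2115464 -3685865/2115464; -45495987/2115464 85351285/2115464 4180223/2115464; -3685865/2115464 4180223/2115464 4782845/2115464]
step 2: x' = [2226541216/1110155705, -6703698364/1110155705, -206487158/222031141], P' = [69069371786/5550778525 -120122125684/5550778525 -1979112216/1110155705; -120122125684/5550778525 225094508746/5550778525 2275242419/1110155705; -1979112216/1110155705 2275242419/1110155705 503184935/222031141]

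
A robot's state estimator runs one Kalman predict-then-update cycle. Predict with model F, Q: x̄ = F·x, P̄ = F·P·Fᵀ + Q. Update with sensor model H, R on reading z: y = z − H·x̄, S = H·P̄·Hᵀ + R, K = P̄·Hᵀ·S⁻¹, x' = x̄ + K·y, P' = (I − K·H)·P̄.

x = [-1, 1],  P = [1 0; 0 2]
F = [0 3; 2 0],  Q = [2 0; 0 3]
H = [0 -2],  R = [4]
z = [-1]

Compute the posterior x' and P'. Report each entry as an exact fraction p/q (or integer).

x̄ = F·x = [3, -2]
P̄ = F·P·Fᵀ + Q = [20 0; 0 7]
y = z − H·x̄ = [-5]
S = H·P̄·Hᵀ + R = [32]
K = P̄·Hᵀ·S⁻¹ = [0; -7/16]
x' = x̄ + K·y = [3, 3/16]
P' = (I − K·H)·P̄ = [20 0; 0 7/8]

x' = [3, 3/16]
P' = [20 0; 0 7/8]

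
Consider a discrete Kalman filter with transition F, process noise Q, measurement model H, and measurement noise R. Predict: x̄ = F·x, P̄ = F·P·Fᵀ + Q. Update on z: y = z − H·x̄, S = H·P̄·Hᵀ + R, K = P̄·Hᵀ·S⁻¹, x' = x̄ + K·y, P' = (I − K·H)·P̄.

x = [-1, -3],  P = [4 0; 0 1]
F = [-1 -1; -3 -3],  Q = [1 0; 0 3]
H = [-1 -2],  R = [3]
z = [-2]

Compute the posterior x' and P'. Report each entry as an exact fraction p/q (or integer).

x' = [12/29, 82/87]
P' = [30/29 -9/29; -9/29 23/29]

x̄ = F·x = [4, 12]
P̄ = F·P·Fᵀ + Q = [6 15; 15 48]
y = z − H·x̄ = [26]
S = H·P̄·Hᵀ + R = [261]
K = P̄·Hᵀ·S⁻¹ = [-4/29; -37/87]
x' = x̄ + K·y = [12/29, 82/87]
P' = (I − K·H)·P̄ = [30/29 -9/29; -9/29 23/29]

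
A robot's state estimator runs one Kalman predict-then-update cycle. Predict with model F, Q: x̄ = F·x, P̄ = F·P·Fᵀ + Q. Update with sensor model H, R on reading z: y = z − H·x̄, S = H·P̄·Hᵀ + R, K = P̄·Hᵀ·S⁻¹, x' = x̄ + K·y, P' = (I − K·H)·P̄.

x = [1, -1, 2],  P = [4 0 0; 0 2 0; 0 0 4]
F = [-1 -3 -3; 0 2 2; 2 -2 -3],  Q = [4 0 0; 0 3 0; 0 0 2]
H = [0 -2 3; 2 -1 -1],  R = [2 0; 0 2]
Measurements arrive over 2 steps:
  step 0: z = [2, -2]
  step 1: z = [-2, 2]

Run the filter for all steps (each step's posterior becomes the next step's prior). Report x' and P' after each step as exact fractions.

step 0: x' = [-37300/47953, -5386/47953, 28144/47953], P' = [70622/47953 61668/47953 43720/47953; 61668/47953 84349/47953 52929/47953; 43720/47953 52929/47953 43711/47953]
step 1: x' = [10608386/27652657, -10859644/27652657, -27012730/27652657], P' = [740143352/525400483 629720144/525400483 442064952/525400483; 629720144/525400483 860292280/525400483 527658826/525400483; 442064952/525400483 527658826/525400483 1307514002/1576201449]

step 0: x̄ = F·x = [-4, 2, -2]
step 0: P̄ = F·P·Fᵀ + Q = [62 -36 40; -36 27 -32; 40 -32 62]
step 0: y = z − H·x̄ = [12, 6]
step 0: S = H·P̄·Hᵀ + R = [1052 284; 284 259]
step 0: K = P̄·Hᵀ·S⁻¹ = [3912/47953 17928/47953; -9911/95906 -6971/47953; 25275/95906 -4600/47953]
step 0: x' = x̄ + K·y = [-37300/47953, -5386/47953, 28144/47953]
step 0: P' = (I − K·H)·P̄ = [70622/47953 61668/47953 43720/47953; 61668/47953 84349/47953 52929/47953; 43720/47953 52929/47953 43711/47953]
step 1: x̄ = F·x = [-30974/47953, 45516/47953, -148260/47953]
step 1: P̄ = F·P·Fᵀ + Q = [3000024/47953 -1614284/47953 1174352/47953; -1614284/47953 1079531/47953 -707400/47953; 1174352/47953 -707400/47953 726353/47953]
step 1: y = z − H·x̄ = [439906/47953, 55110/47953]
step 1: S = H·P̄·Hᵀ + R = [19440007/47953 14190651/47953; 14190651/47953 14246814/47953]
step 1: K = P̄·Hᵀ·S⁻¹ = [33377284/525400483 204250804/525400483; -68804041/525400483 -64255409/525400483; 126098175/525400483 -119050384/1576201449]
step 1: x' = x̄ + K·y = [10608386/27652657, -10859644/27652657, -27012730/27652657]
step 1: P' = (I − K·H)·P̄ = [740143352/525400483 629720144/525400483 442064952/525400483; 629720144/525400483 860292280/525400483 527658826/525400483; 442064952/525400483 527658826/525400483 1307514002/1576201449]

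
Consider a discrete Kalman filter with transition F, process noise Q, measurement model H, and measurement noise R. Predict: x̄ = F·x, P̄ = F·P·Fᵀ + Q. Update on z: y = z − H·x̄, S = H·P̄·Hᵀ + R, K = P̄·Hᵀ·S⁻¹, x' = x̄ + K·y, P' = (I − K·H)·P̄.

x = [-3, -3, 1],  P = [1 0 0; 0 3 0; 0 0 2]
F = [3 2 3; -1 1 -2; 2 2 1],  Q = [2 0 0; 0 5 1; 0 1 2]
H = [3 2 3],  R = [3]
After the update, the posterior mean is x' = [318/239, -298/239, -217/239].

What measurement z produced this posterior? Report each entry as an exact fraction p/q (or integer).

z = [-1]

x̄ = F·x = [-12, -2, -11]
P̄ = F·P·Fᵀ + Q = [41 -9 24; -9 17 1; 24 1 20]
S = H·P̄·Hᵀ + R = [956]
K = P̄·Hᵀ·S⁻¹ = [177/956; 5/478; 67/478]
x' − x̄ = [3186/239, 180/239, 2412/239] = K·y
y = (KᵀK)⁻¹·Kᵀ·(x' − x̄) = [72]
z = y + H·x̄ = [72] + [-73] = [-1]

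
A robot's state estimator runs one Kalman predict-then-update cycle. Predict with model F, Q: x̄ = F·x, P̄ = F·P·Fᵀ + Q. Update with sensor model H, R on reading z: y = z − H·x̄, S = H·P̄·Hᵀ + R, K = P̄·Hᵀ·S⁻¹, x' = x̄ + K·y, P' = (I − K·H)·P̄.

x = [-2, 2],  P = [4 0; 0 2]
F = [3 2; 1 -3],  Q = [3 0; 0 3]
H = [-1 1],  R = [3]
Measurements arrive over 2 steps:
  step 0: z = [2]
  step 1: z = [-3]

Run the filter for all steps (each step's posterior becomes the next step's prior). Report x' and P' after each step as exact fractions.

step 0: x' = [-526/75, -16/3], P' = [1316/75 47/3; 47/3 50/3]
step 1: x' = [-47792/60689, -220028/60689], P' = [630087/60689 501249/60689; 501249/60689 553803/60689]

step 0: x̄ = F·x = [-2, -8]
step 0: P̄ = F·P·Fᵀ + Q = [47 0; 0 25]
step 0: y = z − H·x̄ = [8]
step 0: S = H·P̄·Hᵀ + R = [75]
step 0: K = P̄·Hᵀ·S⁻¹ = [-47/75; 1/3]
step 0: x' = x̄ + K·y = [-526/75, -16/3]
step 0: P' = (I − K·H)·P̄ = [1316/75 47/3; 47/3 50/3]
step 1: x̄ = F·x = [-2378/75, 674/75]
step 1: P̄ = F·P·Fᵀ + Q = [31169/75 -11777/75; -11777/75 5741/75]
step 1: y = z − H·x̄ = [-3277/75]
step 1: S = H·P̄·Hᵀ + R = [60689/75]
step 1: K = P̄·Hᵀ·S⁻¹ = [-42946/60689; 17518/60689]
step 1: x' = x̄ + K·y = [-47792/60689, -220028/60689]
step 1: P' = (I − K·H)·P̄ = [630087/60689 501249/60689; 501249/60689 553803/60689]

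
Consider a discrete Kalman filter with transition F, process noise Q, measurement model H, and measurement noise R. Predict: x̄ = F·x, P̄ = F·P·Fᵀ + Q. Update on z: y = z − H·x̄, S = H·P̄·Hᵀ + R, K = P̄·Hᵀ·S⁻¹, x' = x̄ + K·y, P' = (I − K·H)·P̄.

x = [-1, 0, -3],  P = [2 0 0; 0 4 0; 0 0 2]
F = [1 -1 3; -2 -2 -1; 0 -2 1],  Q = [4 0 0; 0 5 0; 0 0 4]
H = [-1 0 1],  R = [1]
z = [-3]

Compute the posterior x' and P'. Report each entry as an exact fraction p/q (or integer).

x̄ = F·x = [-10, 5, -3]
P̄ = F·P·Fᵀ + Q = [28 -2 14; -2 31 14; 14 14 22]
y = z − H·x̄ = [-10]
S = H·P̄·Hᵀ + R = [23]
K = P̄·Hᵀ·S⁻¹ = [-14/23; 16/23; 8/23]
x' = x̄ + K·y = [-90/23, -45/23, -149/23]
P' = (I − K·H)·P̄ = [448/23 178/23 434/23; 178/23 457/23 194/23; 434/23 194/23 442/23]

x' = [-90/23, -45/23, -149/23]
P' = [448/23 178/23 434/23; 178/23 457/23 194/23; 434/23 194/23 442/23]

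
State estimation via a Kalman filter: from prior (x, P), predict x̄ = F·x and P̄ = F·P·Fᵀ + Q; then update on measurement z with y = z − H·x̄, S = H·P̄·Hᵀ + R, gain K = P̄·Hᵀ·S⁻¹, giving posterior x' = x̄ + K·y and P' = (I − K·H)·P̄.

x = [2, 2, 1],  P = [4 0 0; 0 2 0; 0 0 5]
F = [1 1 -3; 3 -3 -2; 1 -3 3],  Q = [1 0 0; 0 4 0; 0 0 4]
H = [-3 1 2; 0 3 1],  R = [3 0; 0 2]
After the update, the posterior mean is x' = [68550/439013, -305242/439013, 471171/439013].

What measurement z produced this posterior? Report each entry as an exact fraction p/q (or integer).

z = [1, -1]

x̄ = F·x = [1, -2, -1]
P̄ = F·P·Fᵀ + Q = [52 36 -47; 36 78 0; -47 0 71]
S = H·P̄·Hᵀ + R = [1181 193; 193 775]
K = P̄·Hᵀ·S⁻¹ = [-177623/878026 113343/878026; -34206/439013 141072/439013; 102811/439013 14616/439013]
x' − x̄ = [-370463/439013, 572784/439013, 910184/439013] = K·y
y = (KᵀK)⁻¹·Kᵀ·(x' − x̄) = [8, 6]
z = y + H·x̄ = [8, 6] + [-7, -7] = [1, -1]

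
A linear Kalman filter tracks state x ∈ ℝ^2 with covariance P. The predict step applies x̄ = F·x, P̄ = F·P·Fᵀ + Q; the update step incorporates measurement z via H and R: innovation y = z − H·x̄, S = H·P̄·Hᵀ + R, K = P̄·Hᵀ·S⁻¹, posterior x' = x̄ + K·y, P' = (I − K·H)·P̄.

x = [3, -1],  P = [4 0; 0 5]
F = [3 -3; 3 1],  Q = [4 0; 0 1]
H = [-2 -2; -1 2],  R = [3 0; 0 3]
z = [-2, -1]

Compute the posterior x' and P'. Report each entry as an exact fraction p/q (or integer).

x' = [39883/38396, 1681/38396]
P' = [25287/38396 -6195/38396; -6195/38396 15771/38396]

x̄ = F·x = [12, 8]
P̄ = F·P·Fᵀ + Q = [85 21; 21 42]
y = z − H·x̄ = [38, -5]
S = H·P̄·Hᵀ + R = [679 -40; -40 172]
K = P̄·Hᵀ·S⁻¹ = [-3182/9599 -12559/38396; -1596/9599 12579/38396]
x' = x̄ + K·y = [39883/38396, 1681/38396]
P' = (I − K·H)·P̄ = [25287/38396 -6195/38396; -6195/38396 15771/38396]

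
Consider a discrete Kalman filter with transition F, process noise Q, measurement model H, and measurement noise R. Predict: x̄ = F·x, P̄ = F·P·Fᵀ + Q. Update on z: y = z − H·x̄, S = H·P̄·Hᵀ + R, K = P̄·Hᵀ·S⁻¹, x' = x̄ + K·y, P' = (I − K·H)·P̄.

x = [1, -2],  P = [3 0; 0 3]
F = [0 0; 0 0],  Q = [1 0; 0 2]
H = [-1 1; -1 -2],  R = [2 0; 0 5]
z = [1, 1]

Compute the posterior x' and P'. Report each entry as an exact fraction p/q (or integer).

x' = [-25/61, 2/61]
P' = [36/61 2/61; 2/61 34/61]

x̄ = F·x = [0, 0]
P̄ = F·P·Fᵀ + Q = [1 0; 0 2]
y = z − H·x̄ = [1, 1]
S = H·P̄·Hᵀ + R = [5 -3; -3 14]
K = P̄·Hᵀ·S⁻¹ = [-17/61 -8/61; 16/61 -14/61]
x' = x̄ + K·y = [-25/61, 2/61]
P' = (I − K·H)·P̄ = [36/61 2/61; 2/61 34/61]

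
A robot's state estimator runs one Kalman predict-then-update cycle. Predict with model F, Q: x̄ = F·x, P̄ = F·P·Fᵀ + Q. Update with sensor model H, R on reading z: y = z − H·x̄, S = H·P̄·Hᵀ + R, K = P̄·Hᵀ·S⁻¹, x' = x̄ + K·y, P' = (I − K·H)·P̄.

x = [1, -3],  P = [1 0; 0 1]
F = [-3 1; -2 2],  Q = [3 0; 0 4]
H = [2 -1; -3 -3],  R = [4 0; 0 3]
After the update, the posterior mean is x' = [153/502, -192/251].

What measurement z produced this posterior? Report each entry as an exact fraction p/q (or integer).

z = [1, 1]

x̄ = F·x = [-6, -8]
P̄ = F·P·Fᵀ + Q = [13 8; 8 12]
S = H·P̄·Hᵀ + R = [36 -66; -66 372]
K = P̄·Hᵀ·S⁻¹ = [141/502 -30/251; -206/753 -158/753]
x' − x̄ = [3165/502, 1816/251] = K·y
y = (KᵀK)⁻¹·Kᵀ·(x' − x̄) = [5, -41]
z = y + H·x̄ = [5, -41] + [-4, 42] = [1, 1]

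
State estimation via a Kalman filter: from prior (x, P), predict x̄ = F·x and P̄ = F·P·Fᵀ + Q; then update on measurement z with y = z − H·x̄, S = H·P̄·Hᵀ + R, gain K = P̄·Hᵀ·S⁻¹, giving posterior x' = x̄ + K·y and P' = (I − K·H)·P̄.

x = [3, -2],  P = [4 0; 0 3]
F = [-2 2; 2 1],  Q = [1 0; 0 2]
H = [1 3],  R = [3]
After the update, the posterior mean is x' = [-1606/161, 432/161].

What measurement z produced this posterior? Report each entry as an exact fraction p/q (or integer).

x̄ = F·x = [-10, 4]
P̄ = F·P·Fᵀ + Q = [29 -10; -10 21]
S = H·P̄·Hᵀ + R = [161]
K = P̄·Hᵀ·S⁻¹ = [-1/161; 53/161]
x' − x̄ = [4/161, -212/161] = K·y
y = (KᵀK)⁻¹·Kᵀ·(x' − x̄) = [-4]
z = y + H·x̄ = [-4] + [2] = [-2]

z = [-2]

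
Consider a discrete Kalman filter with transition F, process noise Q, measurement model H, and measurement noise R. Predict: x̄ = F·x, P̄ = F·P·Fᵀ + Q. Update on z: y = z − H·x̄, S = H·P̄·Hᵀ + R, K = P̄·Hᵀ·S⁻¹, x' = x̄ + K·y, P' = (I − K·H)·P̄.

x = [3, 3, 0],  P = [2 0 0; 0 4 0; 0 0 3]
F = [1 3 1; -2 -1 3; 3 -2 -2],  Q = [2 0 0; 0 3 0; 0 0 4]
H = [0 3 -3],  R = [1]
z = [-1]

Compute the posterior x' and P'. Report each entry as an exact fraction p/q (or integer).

x' = [471/35, -123/35, -111/35]
P' = [50074/1225 -18367/1225 -18384/1225; -18367/1225 14586/1225 14522/1225; -18384/1225 14522/1225 14594/1225]

x̄ = F·x = [12, -9, 3]
P̄ = F·P·Fᵀ + Q = [43 -7 -24; -7 42 -22; -24 -22 50]
y = z − H·x̄ = [35]
S = H·P̄·Hᵀ + R = [1225]
K = P̄·Hᵀ·S⁻¹ = [51/1225; 192/1225; -216/1225]
x' = x̄ + K·y = [471/35, -123/35, -111/35]
P' = (I − K·H)·P̄ = [50074/1225 -18367/1225 -18384/1225; -18367/1225 14586/1225 14522/1225; -18384/1225 14522/1225 14594/1225]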